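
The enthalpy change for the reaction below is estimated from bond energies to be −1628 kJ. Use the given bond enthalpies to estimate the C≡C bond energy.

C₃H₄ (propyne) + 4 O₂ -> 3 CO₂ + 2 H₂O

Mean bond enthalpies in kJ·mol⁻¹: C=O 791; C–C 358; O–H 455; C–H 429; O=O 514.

Let D be the C≡C bond energy.
Σ(broken) = 1×D + 1×358 + 4×429 + 4×514 = 4130 + D
Σ(formed) = 6×791 + 4×455 = 6566
ΔH = Σ(broken) − Σ(formed) = (4130 + D) − (6566) = −2436 + D
Setting this equal to −1628 kJ gives D = 808 kJ/mol.

D(C≡C) ≈ 808 kJ/mol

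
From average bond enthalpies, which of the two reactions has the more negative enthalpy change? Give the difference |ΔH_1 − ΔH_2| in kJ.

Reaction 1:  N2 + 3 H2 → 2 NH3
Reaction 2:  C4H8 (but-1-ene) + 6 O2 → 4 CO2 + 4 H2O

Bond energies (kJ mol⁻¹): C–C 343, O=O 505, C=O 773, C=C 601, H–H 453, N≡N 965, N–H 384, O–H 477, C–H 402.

Reaction 2, by 2487 kJ

Reaction 1:
  Bonds broken (reactants):
    H–H: 3 × 453 = 1359
    N≡N: 1 × 965 = 965
    Σ(broken) = 2324 kJ
  Bonds formed (products):
    N–H: 6 × 384 = 2304
    Σ(formed) = 2304 kJ
  ΔH_1 = 2324 − 2304 = +20 kJ
Reaction 2:
  Bonds broken (reactants):
    C–C: 2 × 343 = 686
    C–H: 8 × 402 = 3216
    C=C: 1 × 601 = 601
    O=O: 6 × 505 = 3030
    Σ(broken) = 7533 kJ
  Bonds formed (products):
    C=O: 8 × 773 = 6184
    O–H: 8 × 477 = 3816
    Σ(formed) = 10000 kJ
  ΔH_2 = 7533 − 10000 = −2467 kJ
ΔH_1 − ΔH_2 = +2487 kJ, so reaction 2 has the more negative ΔH; |ΔH_1 − ΔH_2| = 2487 kJ.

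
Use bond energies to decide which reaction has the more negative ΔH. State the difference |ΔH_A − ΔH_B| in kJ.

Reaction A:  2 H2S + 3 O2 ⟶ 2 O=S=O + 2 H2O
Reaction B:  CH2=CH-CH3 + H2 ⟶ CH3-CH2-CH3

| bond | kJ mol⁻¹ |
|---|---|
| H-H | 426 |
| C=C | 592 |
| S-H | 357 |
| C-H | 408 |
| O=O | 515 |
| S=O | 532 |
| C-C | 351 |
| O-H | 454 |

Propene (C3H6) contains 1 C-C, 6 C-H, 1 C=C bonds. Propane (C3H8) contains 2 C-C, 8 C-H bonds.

Reaction A:
  Bonds broken (reactants):
    O=O: 3 × 515 = 1545
    S-H: 4 × 357 = 1428
    Σ(broken) = 2973 kJ
  Bonds formed (products):
    O-H: 4 × 454 = 1816
    S=O: 4 × 532 = 2128
    Σ(formed) = 3944 kJ
  ΔH_A = 2973 − 3944 = −971 kJ
Reaction B:
  Bonds broken (reactants):
    C-C: 1 × 351 = 351
    C-H: 6 × 408 = 2448
    C=C: 1 × 592 = 592
    H-H: 1 × 426 = 426
    Σ(broken) = 3817 kJ
  Bonds formed (products):
    C-C: 2 × 351 = 702
    C-H: 8 × 408 = 3264
    Σ(formed) = 3966 kJ
  ΔH_B = 3817 − 3966 = −149 kJ
ΔH_A − ΔH_B = −822 kJ, so reaction A has the more negative ΔH; |ΔH_A − ΔH_B| = 822 kJ.

Reaction A, by 822 kJ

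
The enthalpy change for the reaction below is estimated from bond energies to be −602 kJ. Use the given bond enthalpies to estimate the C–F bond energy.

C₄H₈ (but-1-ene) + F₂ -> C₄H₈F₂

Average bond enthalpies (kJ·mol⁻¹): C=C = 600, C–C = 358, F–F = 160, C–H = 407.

D(C–F) ≈ 502 kJ/mol

Let D be the C–F bond energy.
Σ(broken) = 2×358 + 8×407 + 1×600 + 1×160 = 4732
Σ(formed) = 3×358 + 2×D + 8×407 = 4330 + 2D
ΔH = Σ(broken) − Σ(formed) = (4732) − (4330 + 2D) = +402 − 2D
Setting this equal to −602 kJ gives 2D = 1004, so D = 502 kJ/mol.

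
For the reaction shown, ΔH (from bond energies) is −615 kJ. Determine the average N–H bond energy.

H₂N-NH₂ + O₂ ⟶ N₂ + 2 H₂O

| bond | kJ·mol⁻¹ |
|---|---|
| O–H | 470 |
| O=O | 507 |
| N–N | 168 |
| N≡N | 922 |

Let D be the N–H bond energy.
Σ(broken) = 4×D + 1×168 + 1×507 = 675 + 4D
Σ(formed) = 1×922 + 4×470 = 2802
ΔH = Σ(broken) − Σ(formed) = (675 + 4D) − (2802) = −2127 + 4D
Setting this equal to −615 kJ gives 4D = 1512, so D = 378 kJ/mol.

D(N–H) ≈ 378 kJ/mol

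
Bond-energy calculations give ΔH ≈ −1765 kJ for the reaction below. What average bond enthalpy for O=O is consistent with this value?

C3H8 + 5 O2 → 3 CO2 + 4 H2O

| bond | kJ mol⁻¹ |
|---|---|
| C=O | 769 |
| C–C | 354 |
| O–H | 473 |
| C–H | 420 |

Let D be the O=O bond energy.
Σ(broken) = 2×354 + 8×420 + 5×D = 4068 + 5D
Σ(formed) = 6×769 + 8×473 = 8398
ΔH = Σ(broken) − Σ(formed) = (4068 + 5D) − (8398) = −4330 + 5D
Setting this equal to −1765 kJ gives 5D = 2565, so D = 513 kJ/mol.

D(O=O) ≈ 513 kJ/mol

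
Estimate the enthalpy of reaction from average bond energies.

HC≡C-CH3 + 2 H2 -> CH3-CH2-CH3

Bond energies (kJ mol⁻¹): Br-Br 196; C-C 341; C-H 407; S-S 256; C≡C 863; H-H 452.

ΔH ≈ −202 kJ

Bonds broken (reactants):
  C≡C: 1 × 863 = 863
  C-C: 1 × 341 = 341
  C-H: 4 × 407 = 1628
  H-H: 2 × 452 = 904
  Σ(broken) = 3736 kJ
Bonds formed (products):
  C-C: 2 × 341 = 682
  C-H: 8 × 407 = 3256
  Σ(formed) = 3938 kJ
ΔH = Σ(broken) − Σ(formed) = 3736 − 3938 = −202 kJ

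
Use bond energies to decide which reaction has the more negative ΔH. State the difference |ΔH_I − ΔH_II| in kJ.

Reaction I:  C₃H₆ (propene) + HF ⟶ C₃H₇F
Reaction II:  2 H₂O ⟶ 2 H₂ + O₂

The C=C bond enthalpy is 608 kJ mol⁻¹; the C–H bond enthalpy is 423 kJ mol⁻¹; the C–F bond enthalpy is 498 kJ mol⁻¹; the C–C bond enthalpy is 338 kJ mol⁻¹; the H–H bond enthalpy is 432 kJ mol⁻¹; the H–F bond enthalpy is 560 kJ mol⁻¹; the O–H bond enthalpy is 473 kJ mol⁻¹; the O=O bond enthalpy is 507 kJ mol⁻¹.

Reaction I, by 612 kJ

Reaction I:
  Bonds broken (reactants):
    C–C: 1 × 338 = 338
    C–H: 6 × 423 = 2538
    C=C: 1 × 608 = 608
    H–F: 1 × 560 = 560
    Σ(broken) = 4044 kJ
  Bonds formed (products):
    C–C: 2 × 338 = 676
    C–F: 1 × 498 = 498
    C–H: 7 × 423 = 2961
    Σ(formed) = 4135 kJ
  ΔH_I = 4044 − 4135 = −91 kJ
Reaction II:
  Bonds broken (reactants):
    O–H: 4 × 473 = 1892
    Σ(broken) = 1892 kJ
  Bonds formed (products):
    H–H: 2 × 432 = 864
    O=O: 1 × 507 = 507
    Σ(formed) = 1371 kJ
  ΔH_II = 1892 − 1371 = +521 kJ
ΔH_I − ΔH_II = −612 kJ, so reaction I has the more negative ΔH; |ΔH_I − ΔH_II| = 612 kJ.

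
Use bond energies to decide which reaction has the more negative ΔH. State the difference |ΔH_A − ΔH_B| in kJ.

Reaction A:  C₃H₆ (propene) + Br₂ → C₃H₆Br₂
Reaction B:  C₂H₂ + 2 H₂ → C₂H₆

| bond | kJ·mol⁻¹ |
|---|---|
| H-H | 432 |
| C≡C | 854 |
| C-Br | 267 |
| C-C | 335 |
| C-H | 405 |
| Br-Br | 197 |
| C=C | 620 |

Reaction B, by 185 kJ

Reaction A:
  Bonds broken (reactants):
    Br-Br: 1 × 197 = 197
    C-C: 1 × 335 = 335
    C-H: 6 × 405 = 2430
    C=C: 1 × 620 = 620
    Σ(broken) = 3582 kJ
  Bonds formed (products):
    C-Br: 2 × 267 = 534
    C-C: 2 × 335 = 670
    C-H: 6 × 405 = 2430
    Σ(formed) = 3634 kJ
  ΔH_A = 3582 − 3634 = −52 kJ
Reaction B:
  Bonds broken (reactants):
    C≡C: 1 × 854 = 854
    C-H: 2 × 405 = 810
    H-H: 2 × 432 = 864
    Σ(broken) = 2528 kJ
  Bonds formed (products):
    C-C: 1 × 335 = 335
    C-H: 6 × 405 = 2430
    Σ(formed) = 2765 kJ
  ΔH_B = 2528 − 2765 = −237 kJ
ΔH_A − ΔH_B = +185 kJ, so reaction B has the more negative ΔH; |ΔH_A − ΔH_B| = 185 kJ.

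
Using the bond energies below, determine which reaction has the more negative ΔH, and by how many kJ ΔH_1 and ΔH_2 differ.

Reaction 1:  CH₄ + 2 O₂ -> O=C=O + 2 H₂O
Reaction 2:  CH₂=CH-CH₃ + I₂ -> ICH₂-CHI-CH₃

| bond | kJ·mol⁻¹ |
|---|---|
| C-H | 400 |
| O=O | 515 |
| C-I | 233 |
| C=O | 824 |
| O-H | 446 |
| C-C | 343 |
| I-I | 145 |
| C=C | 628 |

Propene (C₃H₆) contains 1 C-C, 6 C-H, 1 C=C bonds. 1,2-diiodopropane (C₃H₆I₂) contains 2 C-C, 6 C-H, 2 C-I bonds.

Reaction 1, by 766 kJ

Reaction 1:
  Bonds broken (reactants):
    C-H: 4 × 400 = 1600
    O=O: 2 × 515 = 1030
    Σ(broken) = 2630 kJ
  Bonds formed (products):
    C=O: 2 × 824 = 1648
    O-H: 4 × 446 = 1784
    Σ(formed) = 3432 kJ
  ΔH_1 = 2630 − 3432 = −802 kJ
Reaction 2:
  Bonds broken (reactants):
    C-C: 1 × 343 = 343
    C-H: 6 × 400 = 2400
    C=C: 1 × 628 = 628
    I-I: 1 × 145 = 145
    Σ(broken) = 3516 kJ
  Bonds formed (products):
    C-C: 2 × 343 = 686
    C-H: 6 × 400 = 2400
    C-I: 2 × 233 = 466
    Σ(formed) = 3552 kJ
  ΔH_2 = 3516 − 3552 = −36 kJ
ΔH_1 − ΔH_2 = −766 kJ, so reaction 1 has the more negative ΔH; |ΔH_1 − ΔH_2| = 766 kJ.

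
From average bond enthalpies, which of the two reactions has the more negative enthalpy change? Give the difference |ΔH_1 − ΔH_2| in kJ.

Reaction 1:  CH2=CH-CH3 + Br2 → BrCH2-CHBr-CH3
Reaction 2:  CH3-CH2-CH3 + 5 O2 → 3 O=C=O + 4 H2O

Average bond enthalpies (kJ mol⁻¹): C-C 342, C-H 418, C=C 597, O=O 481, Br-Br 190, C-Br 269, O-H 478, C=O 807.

Reaction 2, by 2140 kJ

Reaction 1:
  Bonds broken (reactants):
    Br-Br: 1 × 190 = 190
    C-C: 1 × 342 = 342
    C-H: 6 × 418 = 2508
    C=C: 1 × 597 = 597
    Σ(broken) = 3637 kJ
  Bonds formed (products):
    C-Br: 2 × 269 = 538
    C-C: 2 × 342 = 684
    C-H: 6 × 418 = 2508
    Σ(formed) = 3730 kJ
  ΔH_1 = 3637 − 3730 = −93 kJ
Reaction 2:
  Bonds broken (reactants):
    C-C: 2 × 342 = 684
    C-H: 8 × 418 = 3344
    O=O: 5 × 481 = 2405
    Σ(broken) = 6433 kJ
  Bonds formed (products):
    C=O: 6 × 807 = 4842
    O-H: 8 × 478 = 3824
    Σ(formed) = 8666 kJ
  ΔH_2 = 6433 − 8666 = −2233 kJ
ΔH_1 − ΔH_2 = +2140 kJ, so reaction 2 has the more negative ΔH; |ΔH_1 − ΔH_2| = 2140 kJ.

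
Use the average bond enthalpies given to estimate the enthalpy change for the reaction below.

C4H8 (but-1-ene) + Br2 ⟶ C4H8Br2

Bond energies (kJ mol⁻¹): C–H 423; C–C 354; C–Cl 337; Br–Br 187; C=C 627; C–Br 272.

ΔH ≈ −84 kJ

Bonds broken (reactants):
  Br–Br: 1 × 187 = 187
  C–C: 2 × 354 = 708
  C–H: 8 × 423 = 3384
  C=C: 1 × 627 = 627
  Σ(broken) = 4906 kJ
Bonds formed (products):
  C–Br: 2 × 272 = 544
  C–C: 3 × 354 = 1062
  C–H: 8 × 423 = 3384
  Σ(formed) = 4990 kJ
ΔH = Σ(broken) − Σ(formed) = 4906 − 4990 = −84 kJ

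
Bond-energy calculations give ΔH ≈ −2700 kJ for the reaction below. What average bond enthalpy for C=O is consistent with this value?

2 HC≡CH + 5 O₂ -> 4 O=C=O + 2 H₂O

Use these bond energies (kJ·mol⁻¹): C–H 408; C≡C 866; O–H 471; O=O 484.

Let D be the C=O bond energy.
Σ(broken) = 2×866 + 4×408 + 5×484 = 5784
Σ(formed) = 8×D + 4×471 = 1884 + 8D
ΔH = Σ(broken) − Σ(formed) = (5784) − (1884 + 8D) = +3900 − 8D
Setting this equal to −2700 kJ gives 8D = 6600, so D = 825 kJ/mol.

D(C=O) ≈ 825 kJ/mol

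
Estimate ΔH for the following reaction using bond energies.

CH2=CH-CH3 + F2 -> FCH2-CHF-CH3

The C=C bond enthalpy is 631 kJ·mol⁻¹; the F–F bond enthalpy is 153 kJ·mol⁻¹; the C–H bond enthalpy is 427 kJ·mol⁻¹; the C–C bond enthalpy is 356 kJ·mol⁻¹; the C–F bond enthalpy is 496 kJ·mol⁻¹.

ΔH ≈ −564 kJ

Bonds broken (reactants):
  C–C: 1 × 356 = 356
  C–H: 6 × 427 = 2562
  C=C: 1 × 631 = 631
  F–F: 1 × 153 = 153
  Σ(broken) = 3702 kJ
Bonds formed (products):
  C–C: 2 × 356 = 712
  C–F: 2 × 496 = 992
  C–H: 6 × 427 = 2562
  Σ(formed) = 4266 kJ
ΔH = Σ(broken) − Σ(formed) = 3702 − 4266 = −564 kJ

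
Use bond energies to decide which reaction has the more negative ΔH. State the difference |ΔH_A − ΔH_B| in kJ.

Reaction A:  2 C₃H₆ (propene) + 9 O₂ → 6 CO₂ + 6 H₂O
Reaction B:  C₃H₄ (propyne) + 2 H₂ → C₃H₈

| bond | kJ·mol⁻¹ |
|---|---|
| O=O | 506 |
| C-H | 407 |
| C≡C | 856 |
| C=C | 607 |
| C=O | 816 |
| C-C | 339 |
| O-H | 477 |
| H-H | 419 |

Reaction A:
  Bonds broken (reactants):
    C-C: 2 × 339 = 678
    C-H: 12 × 407 = 4884
    C=C: 2 × 607 = 1214
    O=O: 9 × 506 = 4554
    Σ(broken) = 11330 kJ
  Bonds formed (products):
    C=O: 12 × 816 = 9792
    O-H: 12 × 477 = 5724
    Σ(formed) = 15516 kJ
  ΔH_A = 11330 − 15516 = −4186 kJ
Reaction B:
  Bonds broken (reactants):
    C≡C: 1 × 856 = 856
    C-C: 1 × 339 = 339
    C-H: 4 × 407 = 1628
    H-H: 2 × 419 = 838
    Σ(broken) = 3661 kJ
  Bonds formed (products):
    C-C: 2 × 339 = 678
    C-H: 8 × 407 = 3256
    Σ(formed) = 3934 kJ
  ΔH_B = 3661 − 3934 = −273 kJ
ΔH_A − ΔH_B = −3913 kJ, so reaction A has the more negative ΔH; |ΔH_A − ΔH_B| = 3913 kJ.

Reaction A, by 3913 kJ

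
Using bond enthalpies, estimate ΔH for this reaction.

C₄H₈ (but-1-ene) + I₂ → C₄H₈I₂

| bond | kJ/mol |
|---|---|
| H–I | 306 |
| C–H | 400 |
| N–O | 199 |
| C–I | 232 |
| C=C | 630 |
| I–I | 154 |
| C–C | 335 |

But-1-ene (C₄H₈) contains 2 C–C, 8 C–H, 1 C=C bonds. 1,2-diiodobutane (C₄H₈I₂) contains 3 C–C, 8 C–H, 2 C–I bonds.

Bonds broken (reactants):
  C–C: 2 × 335 = 670
  C–H: 8 × 400 = 3200
  C=C: 1 × 630 = 630
  I–I: 1 × 154 = 154
  Σ(broken) = 4654 kJ
Bonds formed (products):
  C–C: 3 × 335 = 1005
  C–H: 8 × 400 = 3200
  C–I: 2 × 232 = 464
  Σ(formed) = 4669 kJ
ΔH = Σ(broken) − Σ(formed) = 4654 − 4669 = −15 kJ

ΔH ≈ −15 kJ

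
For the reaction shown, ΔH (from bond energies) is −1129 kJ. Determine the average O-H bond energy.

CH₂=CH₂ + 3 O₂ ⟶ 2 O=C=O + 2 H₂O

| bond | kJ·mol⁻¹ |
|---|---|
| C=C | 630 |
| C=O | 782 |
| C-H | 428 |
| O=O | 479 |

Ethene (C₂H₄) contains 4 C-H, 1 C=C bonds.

D(O-H) ≈ 445 kJ/mol

Let D be the O-H bond energy.
Σ(broken) = 4×428 + 1×630 + 3×479 = 3779
Σ(formed) = 4×782 + 4×D = 3128 + 4D
ΔH = Σ(broken) − Σ(formed) = (3779) − (3128 + 4D) = +651 − 4D
Setting this equal to −1129 kJ gives 4D = 1780, so D = 445 kJ/mol.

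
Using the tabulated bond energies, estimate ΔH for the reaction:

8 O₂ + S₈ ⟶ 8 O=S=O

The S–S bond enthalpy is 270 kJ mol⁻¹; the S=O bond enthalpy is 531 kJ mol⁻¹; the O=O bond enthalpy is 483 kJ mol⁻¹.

ΔH ≈ −2472 kJ

Bonds broken (reactants):
  O=O: 8 × 483 = 3864
  S–S: 8 × 270 = 2160
  Σ(broken) = 6024 kJ
Bonds formed (products):
  S=O: 16 × 531 = 8496
  Σ(formed) = 8496 kJ
ΔH = Σ(broken) − Σ(formed) = 6024 − 8496 = −2472 kJ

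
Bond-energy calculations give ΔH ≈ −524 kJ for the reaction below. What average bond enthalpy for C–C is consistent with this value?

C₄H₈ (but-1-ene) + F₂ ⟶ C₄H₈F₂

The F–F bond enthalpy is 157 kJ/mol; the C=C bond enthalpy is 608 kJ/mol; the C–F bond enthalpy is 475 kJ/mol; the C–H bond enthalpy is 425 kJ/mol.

D(C–C) ≈ 339 kJ/mol

Let D be the C–C bond energy.
Σ(broken) = 2×D + 8×425 + 1×608 + 1×157 = 4165 + 2D
Σ(formed) = 3×D + 2×475 + 8×425 = 4350 + 3D
ΔH = Σ(broken) − Σ(formed) = (4165 + 2D) − (4350 + 3D) = −185 − D
Setting this equal to −524 kJ gives D = 339 kJ/mol.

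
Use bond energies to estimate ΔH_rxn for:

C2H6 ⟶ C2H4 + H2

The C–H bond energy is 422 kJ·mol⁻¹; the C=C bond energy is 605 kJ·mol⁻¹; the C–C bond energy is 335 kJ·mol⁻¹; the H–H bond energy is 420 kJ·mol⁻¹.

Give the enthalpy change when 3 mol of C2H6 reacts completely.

Bonds broken (reactants):
  C–C: 1 × 335 = 335
  C–H: 6 × 422 = 2532
  Σ(broken) = 2867 kJ
Bonds formed (products):
  C–H: 4 × 422 = 1688
  C=C: 1 × 605 = 605
  H–H: 1 × 420 = 420
  Σ(formed) = 2713 kJ
ΔH = Σ(broken) − Σ(formed) = 2867 − 2713 = +154 kJ
For 3× the reaction as written: 3 × (+154) = +462 kJ

ΔH = +462 kJ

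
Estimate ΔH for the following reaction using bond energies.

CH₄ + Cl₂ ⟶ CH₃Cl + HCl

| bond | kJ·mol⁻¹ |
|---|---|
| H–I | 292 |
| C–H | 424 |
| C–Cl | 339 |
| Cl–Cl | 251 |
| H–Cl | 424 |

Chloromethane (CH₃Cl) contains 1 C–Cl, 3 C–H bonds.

ΔH ≈ −88 kJ

Bonds broken (reactants):
  C–H: 4 × 424 = 1696
  Cl–Cl: 1 × 251 = 251
  Σ(broken) = 1947 kJ
Bonds formed (products):
  C–Cl: 1 × 339 = 339
  C–H: 3 × 424 = 1272
  H–Cl: 1 × 424 = 424
  Σ(formed) = 2035 kJ
ΔH = Σ(broken) − Σ(formed) = 1947 − 2035 = −88 kJ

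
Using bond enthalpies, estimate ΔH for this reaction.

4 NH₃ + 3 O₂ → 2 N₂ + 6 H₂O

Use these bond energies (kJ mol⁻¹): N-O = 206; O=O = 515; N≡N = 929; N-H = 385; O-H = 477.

ΔH ≈ −1417 kJ

Bonds broken (reactants):
  N-H: 12 × 385 = 4620
  O=O: 3 × 515 = 1545
  Σ(broken) = 6165 kJ
Bonds formed (products):
  N≡N: 2 × 929 = 1858
  O-H: 12 × 477 = 5724
  Σ(formed) = 7582 kJ
ΔH = Σ(broken) − Σ(formed) = 6165 − 7582 = −1417 kJ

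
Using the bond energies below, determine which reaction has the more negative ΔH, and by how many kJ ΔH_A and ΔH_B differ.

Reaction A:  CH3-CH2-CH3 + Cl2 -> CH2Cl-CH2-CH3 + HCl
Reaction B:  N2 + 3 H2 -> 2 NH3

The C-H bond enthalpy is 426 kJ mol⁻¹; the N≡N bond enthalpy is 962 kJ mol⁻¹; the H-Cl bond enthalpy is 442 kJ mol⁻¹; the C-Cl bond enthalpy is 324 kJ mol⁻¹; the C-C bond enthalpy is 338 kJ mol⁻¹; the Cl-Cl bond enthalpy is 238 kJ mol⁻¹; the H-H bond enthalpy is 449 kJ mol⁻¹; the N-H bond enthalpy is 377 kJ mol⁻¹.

Reaction A, by 149 kJ

Reaction A:
  Bonds broken (reactants):
    C-C: 2 × 338 = 676
    C-H: 8 × 426 = 3408
    Cl-Cl: 1 × 238 = 238
    Σ(broken) = 4322 kJ
  Bonds formed (products):
    C-C: 2 × 338 = 676
    C-Cl: 1 × 324 = 324
    C-H: 7 × 426 = 2982
    H-Cl: 1 × 442 = 442
    Σ(formed) = 4424 kJ
  ΔH_A = 4322 − 4424 = −102 kJ
Reaction B:
  Bonds broken (reactants):
    H-H: 3 × 449 = 1347
    N≡N: 1 × 962 = 962
    Σ(broken) = 2309 kJ
  Bonds formed (products):
    N-H: 6 × 377 = 2262
    Σ(formed) = 2262 kJ
  ΔH_B = 2309 − 2262 = +47 kJ
ΔH_A − ΔH_B = −149 kJ, so reaction A has the more negative ΔH; |ΔH_A − ΔH_B| = 149 kJ.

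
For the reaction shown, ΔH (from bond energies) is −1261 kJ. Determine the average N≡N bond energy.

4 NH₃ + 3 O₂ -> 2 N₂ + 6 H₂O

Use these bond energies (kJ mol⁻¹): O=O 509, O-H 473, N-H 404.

D(N≡N) ≈ 980 kJ/mol

Let D be the N≡N bond energy.
Σ(broken) = 12×404 + 3×509 = 6375
Σ(formed) = 2×D + 12×473 = 5676 + 2D
ΔH = Σ(broken) − Σ(formed) = (6375) − (5676 + 2D) = +699 − 2D
Setting this equal to −1261 kJ gives 2D = 1960, so D = 980 kJ/mol.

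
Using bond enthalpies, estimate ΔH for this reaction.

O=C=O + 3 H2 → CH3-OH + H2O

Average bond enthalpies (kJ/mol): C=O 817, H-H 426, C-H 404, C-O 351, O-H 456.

ΔH ≈ −19 kJ

Bonds broken (reactants):
  C=O: 2 × 817 = 1634
  H-H: 3 × 426 = 1278
  Σ(broken) = 2912 kJ
Bonds formed (products):
  C-H: 3 × 404 = 1212
  C-O: 1 × 351 = 351
  O-H: 3 × 456 = 1368
  Σ(formed) = 2931 kJ
ΔH = Σ(broken) − Σ(formed) = 2912 − 2931 = −19 kJ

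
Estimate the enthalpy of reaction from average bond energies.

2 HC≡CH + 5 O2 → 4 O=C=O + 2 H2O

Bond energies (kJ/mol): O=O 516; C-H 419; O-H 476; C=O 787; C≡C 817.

Bonds broken (reactants):
  C≡C: 2 × 817 = 1634
  C-H: 4 × 419 = 1676
  O=O: 5 × 516 = 2580
  Σ(broken) = 5890 kJ
Bonds formed (products):
  C=O: 8 × 787 = 6296
  O-H: 4 × 476 = 1904
  Σ(formed) = 8200 kJ
ΔH = Σ(broken) − Σ(formed) = 5890 − 8200 = −2310 kJ

ΔH ≈ −2310 kJ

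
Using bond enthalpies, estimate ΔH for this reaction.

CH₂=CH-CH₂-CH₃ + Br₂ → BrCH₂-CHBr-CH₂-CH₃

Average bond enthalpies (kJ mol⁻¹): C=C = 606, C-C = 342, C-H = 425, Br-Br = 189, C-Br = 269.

ΔH ≈ −85 kJ

Bonds broken (reactants):
  Br-Br: 1 × 189 = 189
  C-C: 2 × 342 = 684
  C-H: 8 × 425 = 3400
  C=C: 1 × 606 = 606
  Σ(broken) = 4879 kJ
Bonds formed (products):
  C-Br: 2 × 269 = 538
  C-C: 3 × 342 = 1026
  C-H: 8 × 425 = 3400
  Σ(formed) = 4964 kJ
ΔH = Σ(broken) − Σ(formed) = 4879 − 4964 = −85 kJ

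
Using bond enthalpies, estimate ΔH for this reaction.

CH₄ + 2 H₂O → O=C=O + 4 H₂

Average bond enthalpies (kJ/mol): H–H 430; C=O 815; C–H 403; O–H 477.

ΔH ≈ +170 kJ

Bonds broken (reactants):
  C–H: 4 × 403 = 1612
  O–H: 4 × 477 = 1908
  Σ(broken) = 3520 kJ
Bonds formed (products):
  C=O: 2 × 815 = 1630
  H–H: 4 × 430 = 1720
  Σ(formed) = 3350 kJ
ΔH = Σ(broken) − Σ(formed) = 3520 − 3350 = +170 kJ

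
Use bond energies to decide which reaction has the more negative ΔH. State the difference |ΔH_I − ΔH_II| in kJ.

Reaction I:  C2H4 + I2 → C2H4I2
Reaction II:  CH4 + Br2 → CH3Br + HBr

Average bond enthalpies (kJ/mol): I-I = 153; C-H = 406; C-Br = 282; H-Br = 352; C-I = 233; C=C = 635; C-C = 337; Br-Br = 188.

Reaction II, by 25 kJ

Reaction I:
  Bonds broken (reactants):
    C-H: 4 × 406 = 1624
    C=C: 1 × 635 = 635
    I-I: 1 × 153 = 153
    Σ(broken) = 2412 kJ
  Bonds formed (products):
    C-C: 1 × 337 = 337
    C-H: 4 × 406 = 1624
    C-I: 2 × 233 = 466
    Σ(formed) = 2427 kJ
  ΔH_I = 2412 − 2427 = −15 kJ
Reaction II:
  Bonds broken (reactants):
    Br-Br: 1 × 188 = 188
    C-H: 4 × 406 = 1624
    Σ(broken) = 1812 kJ
  Bonds formed (products):
    C-Br: 1 × 282 = 282
    C-H: 3 × 406 = 1218
    H-Br: 1 × 352 = 352
    Σ(formed) = 1852 kJ
  ΔH_II = 1812 − 1852 = −40 kJ
ΔH_I − ΔH_II = +25 kJ, so reaction II has the more negative ΔH; |ΔH_I − ΔH_II| = 25 kJ.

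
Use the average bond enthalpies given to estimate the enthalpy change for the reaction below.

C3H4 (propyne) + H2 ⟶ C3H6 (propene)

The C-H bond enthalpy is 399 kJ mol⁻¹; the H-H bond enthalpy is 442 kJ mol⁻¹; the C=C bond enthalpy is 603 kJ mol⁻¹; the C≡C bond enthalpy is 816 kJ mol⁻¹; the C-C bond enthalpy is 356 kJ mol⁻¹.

Bonds broken (reactants):
  C≡C: 1 × 816 = 816
  C-C: 1 × 356 = 356
  C-H: 4 × 399 = 1596
  H-H: 1 × 442 = 442
  Σ(broken) = 3210 kJ
Bonds formed (products):
  C-C: 1 × 356 = 356
  C-H: 6 × 399 = 2394
  C=C: 1 × 603 = 603
  Σ(formed) = 3353 kJ
ΔH = Σ(broken) − Σ(formed) = 3210 − 3353 = −143 kJ

ΔH ≈ −143 kJ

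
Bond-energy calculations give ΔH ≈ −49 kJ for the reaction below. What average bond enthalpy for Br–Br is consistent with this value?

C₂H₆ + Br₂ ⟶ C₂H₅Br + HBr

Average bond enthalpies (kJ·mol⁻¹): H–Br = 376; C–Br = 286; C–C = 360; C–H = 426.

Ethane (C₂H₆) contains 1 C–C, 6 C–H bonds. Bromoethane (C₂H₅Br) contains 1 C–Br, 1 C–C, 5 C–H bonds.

Let D be the Br–Br bond energy.
Σ(broken) = 1×D + 1×360 + 6×426 = 2916 + D
Σ(formed) = 1×286 + 1×360 + 5×426 + 1×376 = 3152
ΔH = Σ(broken) − Σ(formed) = (2916 + D) − (3152) = −236 + D
Setting this equal to −49 kJ gives D = 187 kJ/mol.

D(Br–Br) ≈ 187 kJ/mol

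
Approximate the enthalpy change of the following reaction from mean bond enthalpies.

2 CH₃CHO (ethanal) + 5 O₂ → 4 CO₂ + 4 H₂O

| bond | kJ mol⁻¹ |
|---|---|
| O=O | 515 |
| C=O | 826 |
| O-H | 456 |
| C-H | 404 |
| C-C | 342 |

ΔH ≈ −2113 kJ

Bonds broken (reactants):
  C-C: 2 × 342 = 684
  C-H: 8 × 404 = 3232
  C=O: 2 × 826 = 1652
  O=O: 5 × 515 = 2575
  Σ(broken) = 8143 kJ
Bonds formed (products):
  C=O: 8 × 826 = 6608
  O-H: 8 × 456 = 3648
  Σ(formed) = 10256 kJ
ΔH = Σ(broken) − Σ(formed) = 8143 − 10256 = −2113 kJ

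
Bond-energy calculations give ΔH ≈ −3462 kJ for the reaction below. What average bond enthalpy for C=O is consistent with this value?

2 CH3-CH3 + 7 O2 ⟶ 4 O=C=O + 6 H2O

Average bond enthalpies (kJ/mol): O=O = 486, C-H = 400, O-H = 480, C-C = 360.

D(C=O) ≈ 828 kJ/mol

Let D be the C=O bond energy.
Σ(broken) = 2×360 + 12×400 + 7×486 = 8922
Σ(formed) = 8×D + 12×480 = 5760 + 8D
ΔH = Σ(broken) − Σ(formed) = (8922) − (5760 + 8D) = +3162 − 8D
Setting this equal to −3462 kJ gives 8D = 6624, so D = 828 kJ/mol.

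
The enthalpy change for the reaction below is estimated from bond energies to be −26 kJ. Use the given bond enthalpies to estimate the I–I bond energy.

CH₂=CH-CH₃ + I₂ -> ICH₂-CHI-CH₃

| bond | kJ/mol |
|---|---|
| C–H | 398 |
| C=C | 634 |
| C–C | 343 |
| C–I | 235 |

D(I–I) ≈ 153 kJ/mol

Let D be the I–I bond energy.
Σ(broken) = 1×343 + 6×398 + 1×634 + 1×D = 3365 + D
Σ(formed) = 2×343 + 6×398 + 2×235 = 3544
ΔH = Σ(broken) − Σ(formed) = (3365 + D) − (3544) = −179 + D
Setting this equal to −26 kJ gives D = 153 kJ/mol.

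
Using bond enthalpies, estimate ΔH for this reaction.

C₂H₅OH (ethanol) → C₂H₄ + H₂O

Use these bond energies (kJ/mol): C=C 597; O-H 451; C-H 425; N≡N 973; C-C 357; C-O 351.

ΔH ≈ +85 kJ

Bonds broken (reactants):
  C-C: 1 × 357 = 357
  C-H: 5 × 425 = 2125
  C-O: 1 × 351 = 351
  O-H: 1 × 451 = 451
  Σ(broken) = 3284 kJ
Bonds formed (products):
  C-H: 4 × 425 = 1700
  C=C: 1 × 597 = 597
  O-H: 2 × 451 = 902
  Σ(formed) = 3199 kJ
ΔH = Σ(broken) − Σ(formed) = 3284 − 3199 = +85 kJ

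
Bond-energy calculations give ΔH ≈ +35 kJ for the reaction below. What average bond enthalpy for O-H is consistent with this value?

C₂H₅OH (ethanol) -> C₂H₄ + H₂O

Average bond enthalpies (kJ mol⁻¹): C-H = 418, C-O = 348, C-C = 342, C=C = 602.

D(O-H) ≈ 471 kJ/mol

Let D be the O-H bond energy.
Σ(broken) = 1×342 + 5×418 + 1×348 + 1×D = 2780 + D
Σ(formed) = 4×418 + 1×602 + 2×D = 2274 + 2D
ΔH = Σ(broken) − Σ(formed) = (2780 + D) − (2274 + 2D) = +506 − D
Setting this equal to +35 kJ gives D = 471 kJ/mol.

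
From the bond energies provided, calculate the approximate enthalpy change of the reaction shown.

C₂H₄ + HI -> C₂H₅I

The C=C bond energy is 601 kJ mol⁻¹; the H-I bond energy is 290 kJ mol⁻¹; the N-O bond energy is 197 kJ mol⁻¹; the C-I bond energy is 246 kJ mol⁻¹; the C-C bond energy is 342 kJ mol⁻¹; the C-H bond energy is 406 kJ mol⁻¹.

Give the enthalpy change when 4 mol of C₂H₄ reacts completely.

ΔH = −412 kJ

Bonds broken (reactants):
  C-H: 4 × 406 = 1624
  C=C: 1 × 601 = 601
  H-I: 1 × 290 = 290
  Σ(broken) = 2515 kJ
Bonds formed (products):
  C-C: 1 × 342 = 342
  C-H: 5 × 406 = 2030
  C-I: 1 × 246 = 246
  Σ(formed) = 2618 kJ
ΔH = Σ(broken) − Σ(formed) = 2515 − 2618 = −103 kJ
For 4× the reaction as written: 4 × (−103) = −412 kJ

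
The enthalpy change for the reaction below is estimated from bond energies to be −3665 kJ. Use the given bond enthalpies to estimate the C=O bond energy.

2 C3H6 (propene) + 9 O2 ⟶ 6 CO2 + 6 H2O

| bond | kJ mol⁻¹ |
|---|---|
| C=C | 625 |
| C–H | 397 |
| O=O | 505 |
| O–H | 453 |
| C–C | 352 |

Let D be the C=O bond energy.
Σ(broken) = 2×352 + 12×397 + 2×625 + 9×505 = 11263
Σ(formed) = 12×D + 12×453 = 5436 + 12D
ΔH = Σ(broken) − Σ(formed) = (11263) − (5436 + 12D) = +5827 − 12D
Setting this equal to −3665 kJ gives 12D = 9492, so D = 791 kJ/mol.

D(C=O) ≈ 791 kJ/mol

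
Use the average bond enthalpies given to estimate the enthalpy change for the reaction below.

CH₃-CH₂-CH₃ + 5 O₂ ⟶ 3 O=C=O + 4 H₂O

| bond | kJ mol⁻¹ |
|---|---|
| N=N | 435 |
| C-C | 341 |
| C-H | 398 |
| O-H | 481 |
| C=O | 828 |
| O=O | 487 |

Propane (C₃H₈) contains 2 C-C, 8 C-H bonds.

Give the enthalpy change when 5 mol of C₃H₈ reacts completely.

ΔH = −12575 kJ

Bonds broken (reactants):
  C-C: 2 × 341 = 682
  C-H: 8 × 398 = 3184
  O=O: 5 × 487 = 2435
  Σ(broken) = 6301 kJ
Bonds formed (products):
  C=O: 6 × 828 = 4968
  O-H: 8 × 481 = 3848
  Σ(formed) = 8816 kJ
ΔH = Σ(broken) − Σ(formed) = 6301 − 8816 = −2515 kJ
For 5× the reaction as written: 5 × (−2515) = −12575 kJ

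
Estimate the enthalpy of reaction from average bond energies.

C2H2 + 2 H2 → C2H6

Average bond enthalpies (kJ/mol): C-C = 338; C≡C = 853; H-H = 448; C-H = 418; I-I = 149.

ΔH ≈ −261 kJ

Bonds broken (reactants):
  C≡C: 1 × 853 = 853
  C-H: 2 × 418 = 836
  H-H: 2 × 448 = 896
  Σ(broken) = 2585 kJ
Bonds formed (products):
  C-C: 1 × 338 = 338
  C-H: 6 × 418 = 2508
  Σ(formed) = 2846 kJ
ΔH = Σ(broken) − Σ(formed) = 2585 − 2846 = −261 kJ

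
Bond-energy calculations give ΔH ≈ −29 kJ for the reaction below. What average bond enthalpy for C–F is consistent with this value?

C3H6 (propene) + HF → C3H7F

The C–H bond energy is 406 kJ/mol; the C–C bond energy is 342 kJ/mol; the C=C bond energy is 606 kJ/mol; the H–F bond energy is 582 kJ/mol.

D(C–F) ≈ 469 kJ/mol

Let D be the C–F bond energy.
Σ(broken) = 1×342 + 6×406 + 1×606 + 1×582 = 3966
Σ(formed) = 2×342 + 1×D + 7×406 = 3526 + D
ΔH = Σ(broken) − Σ(formed) = (3966) − (3526 + D) = +440 − D
Setting this equal to −29 kJ gives D = 469 kJ/mol.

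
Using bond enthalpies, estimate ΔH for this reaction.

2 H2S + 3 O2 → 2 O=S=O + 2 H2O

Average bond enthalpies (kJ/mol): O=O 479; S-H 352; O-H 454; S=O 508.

Bonds broken (reactants):
  O=O: 3 × 479 = 1437
  S-H: 4 × 352 = 1408
  Σ(broken) = 2845 kJ
Bonds formed (products):
  O-H: 4 × 454 = 1816
  S=O: 4 × 508 = 2032
  Σ(formed) = 3848 kJ
ΔH = Σ(broken) − Σ(formed) = 2845 − 3848 = −1003 kJ

ΔH ≈ −1003 kJ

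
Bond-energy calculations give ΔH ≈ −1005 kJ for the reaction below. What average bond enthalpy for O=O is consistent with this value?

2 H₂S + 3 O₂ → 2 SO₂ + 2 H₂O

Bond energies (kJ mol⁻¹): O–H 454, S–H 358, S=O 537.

D(O=O) ≈ 509 kJ/mol

Let D be the O=O bond energy.
Σ(broken) = 3×D + 4×358 = 1432 + 3D
Σ(formed) = 4×454 + 4×537 = 3964
ΔH = Σ(broken) − Σ(formed) = (1432 + 3D) − (3964) = −2532 + 3D
Setting this equal to −1005 kJ gives 3D = 1527, so D = 509 kJ/mol.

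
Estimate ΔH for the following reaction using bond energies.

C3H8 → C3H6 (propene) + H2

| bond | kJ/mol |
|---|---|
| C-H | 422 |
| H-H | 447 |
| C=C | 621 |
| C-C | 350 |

Bonds broken (reactants):
  C-C: 2 × 350 = 700
  C-H: 8 × 422 = 3376
  Σ(broken) = 4076 kJ
Bonds formed (products):
  C-C: 1 × 350 = 350
  C-H: 6 × 422 = 2532
  C=C: 1 × 621 = 621
  H-H: 1 × 447 = 447
  Σ(formed) = 3950 kJ
ΔH = Σ(broken) − Σ(formed) = 4076 − 3950 = +126 kJ

ΔH ≈ +126 kJ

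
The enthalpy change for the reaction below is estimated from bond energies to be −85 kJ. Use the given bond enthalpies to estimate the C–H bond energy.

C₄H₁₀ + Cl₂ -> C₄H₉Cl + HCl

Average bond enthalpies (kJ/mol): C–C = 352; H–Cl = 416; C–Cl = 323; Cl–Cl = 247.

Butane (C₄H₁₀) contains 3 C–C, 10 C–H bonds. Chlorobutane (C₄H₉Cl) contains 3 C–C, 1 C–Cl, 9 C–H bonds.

D(C–H) ≈ 407 kJ/mol

Let D be the C–H bond energy.
Σ(broken) = 3×352 + 10×D + 1×247 = 1303 + 10D
Σ(formed) = 3×352 + 1×323 + 9×D + 1×416 = 1795 + 9D
ΔH = Σ(broken) − Σ(formed) = (1303 + 10D) − (1795 + 9D) = −492 + D
Setting this equal to −85 kJ gives D = 407 kJ/mol.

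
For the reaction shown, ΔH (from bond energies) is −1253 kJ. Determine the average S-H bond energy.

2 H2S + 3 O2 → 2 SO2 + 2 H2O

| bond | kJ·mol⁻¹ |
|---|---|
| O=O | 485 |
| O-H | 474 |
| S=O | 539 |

Let D be the S-H bond energy.
Σ(broken) = 3×485 + 4×D = 1455 + 4D
Σ(formed) = 4×474 + 4×539 = 4052
ΔH = Σ(broken) − Σ(formed) = (1455 + 4D) − (4052) = −2597 + 4D
Setting this equal to −1253 kJ gives 4D = 1344, so D = 336 kJ/mol.

D(S-H) ≈ 336 kJ/mol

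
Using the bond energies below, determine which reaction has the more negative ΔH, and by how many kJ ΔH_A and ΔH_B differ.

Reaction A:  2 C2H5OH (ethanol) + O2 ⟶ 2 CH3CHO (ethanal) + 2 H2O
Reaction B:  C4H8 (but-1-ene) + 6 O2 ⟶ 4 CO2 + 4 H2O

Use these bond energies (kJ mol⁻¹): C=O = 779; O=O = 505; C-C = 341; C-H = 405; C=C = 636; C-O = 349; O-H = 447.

Reaction A:
  Bonds broken (reactants):
    C-C: 2 × 341 = 682
    C-H: 10 × 405 = 4050
    C-O: 2 × 349 = 698
    O-H: 2 × 447 = 894
    O=O: 1 × 505 = 505
    Σ(broken) = 6829 kJ
  Bonds formed (products):
    C-C: 2 × 341 = 682
    C-H: 8 × 405 = 3240
    C=O: 2 × 779 = 1558
    O-H: 4 × 447 = 1788
    Σ(formed) = 7268 kJ
  ΔH_A = 6829 − 7268 = −439 kJ
Reaction B:
  Bonds broken (reactants):
    C-C: 2 × 341 = 682
    C-H: 8 × 405 = 3240
    C=C: 1 × 636 = 636
    O=O: 6 × 505 = 3030
    Σ(broken) = 7588 kJ
  Bonds formed (products):
    C=O: 8 × 779 = 6232
    O-H: 8 × 447 = 3576
    Σ(formed) = 9808 kJ
  ΔH_B = 7588 − 9808 = −2220 kJ
ΔH_A − ΔH_B = +1781 kJ, so reaction B has the more negative ΔH; |ΔH_A − ΔH_B| = 1781 kJ.

Reaction B, by 1781 kJ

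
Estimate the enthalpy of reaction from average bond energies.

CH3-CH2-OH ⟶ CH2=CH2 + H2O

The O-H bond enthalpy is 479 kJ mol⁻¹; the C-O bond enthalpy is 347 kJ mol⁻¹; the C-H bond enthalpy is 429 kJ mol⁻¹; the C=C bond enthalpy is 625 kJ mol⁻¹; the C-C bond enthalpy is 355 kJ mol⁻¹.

Bonds broken (reactants):
  C-C: 1 × 355 = 355
  C-H: 5 × 429 = 2145
  C-O: 1 × 347 = 347
  O-H: 1 × 479 = 479
  Σ(broken) = 3326 kJ
Bonds formed (products):
  C-H: 4 × 429 = 1716
  C=C: 1 × 625 = 625
  O-H: 2 × 479 = 958
  Σ(formed) = 3299 kJ
ΔH = Σ(broken) − Σ(formed) = 3326 − 3299 = +27 kJ

ΔH ≈ +27 kJ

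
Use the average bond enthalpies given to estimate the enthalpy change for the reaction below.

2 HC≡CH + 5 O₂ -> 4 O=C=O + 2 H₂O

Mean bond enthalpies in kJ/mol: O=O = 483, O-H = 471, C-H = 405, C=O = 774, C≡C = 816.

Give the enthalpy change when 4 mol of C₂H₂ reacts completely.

Bonds broken (reactants):
  C≡C: 2 × 816 = 1632
  C-H: 4 × 405 = 1620
  O=O: 5 × 483 = 2415
  Σ(broken) = 5667 kJ
Bonds formed (products):
  C=O: 8 × 774 = 6192
  O-H: 4 × 471 = 1884
  Σ(formed) = 8076 kJ
ΔH = Σ(broken) − Σ(formed) = 5667 − 8076 = −2409 kJ
For 2× the reaction as written: 2 × (−2409) = −4818 kJ

ΔH = −4818 kJ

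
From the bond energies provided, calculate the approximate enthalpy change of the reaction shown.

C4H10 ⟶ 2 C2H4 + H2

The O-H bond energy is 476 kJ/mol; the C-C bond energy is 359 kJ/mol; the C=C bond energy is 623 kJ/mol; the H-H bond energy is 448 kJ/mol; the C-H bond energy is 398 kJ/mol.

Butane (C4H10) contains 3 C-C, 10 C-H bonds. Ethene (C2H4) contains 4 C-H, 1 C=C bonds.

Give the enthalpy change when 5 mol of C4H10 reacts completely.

Bonds broken (reactants):
  C-C: 3 × 359 = 1077
  C-H: 10 × 398 = 3980
  Σ(broken) = 5057 kJ
Bonds formed (products):
  C-H: 8 × 398 = 3184
  C=C: 2 × 623 = 1246
  H-H: 1 × 448 = 448
  Σ(formed) = 4878 kJ
ΔH = Σ(broken) − Σ(formed) = 5057 − 4878 = +179 kJ
For 5× the reaction as written: 5 × (+179) = +895 kJ

ΔH = +895 kJ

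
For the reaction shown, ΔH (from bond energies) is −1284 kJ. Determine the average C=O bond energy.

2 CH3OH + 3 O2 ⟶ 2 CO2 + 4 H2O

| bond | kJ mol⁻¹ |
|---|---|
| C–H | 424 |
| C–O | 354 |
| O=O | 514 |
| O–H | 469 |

Let D be the C=O bond energy.
Σ(broken) = 6×424 + 2×354 + 2×469 + 3×514 = 5732
Σ(formed) = 4×D + 8×469 = 3752 + 4D
ΔH = Σ(broken) − Σ(formed) = (5732) − (3752 + 4D) = +1980 − 4D
Setting this equal to −1284 kJ gives 4D = 3264, so D = 816 kJ/mol.

D(C=O) ≈ 816 kJ/mol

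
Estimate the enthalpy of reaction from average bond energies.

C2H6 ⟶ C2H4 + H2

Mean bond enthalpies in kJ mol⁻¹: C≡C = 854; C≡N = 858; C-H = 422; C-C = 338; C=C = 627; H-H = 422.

Bonds broken (reactants):
  C-C: 1 × 338 = 338
  C-H: 6 × 422 = 2532
  Σ(broken) = 2870 kJ
Bonds formed (products):
  C-H: 4 × 422 = 1688
  C=C: 1 × 627 = 627
  H-H: 1 × 422 = 422
  Σ(formed) = 2737 kJ
ΔH = Σ(broken) − Σ(formed) = 2870 − 2737 = +133 kJ

ΔH ≈ +133 kJ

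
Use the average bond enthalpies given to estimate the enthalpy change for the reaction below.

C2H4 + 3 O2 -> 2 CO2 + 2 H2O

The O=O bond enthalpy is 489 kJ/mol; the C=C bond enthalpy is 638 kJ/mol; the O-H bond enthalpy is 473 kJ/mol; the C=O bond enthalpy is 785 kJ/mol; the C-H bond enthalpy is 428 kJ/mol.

Bonds broken (reactants):
  C-H: 4 × 428 = 1712
  C=C: 1 × 638 = 638
  O=O: 3 × 489 = 1467
  Σ(broken) = 3817 kJ
Bonds formed (products):
  C=O: 4 × 785 = 3140
  O-H: 4 × 473 = 1892
  Σ(formed) = 5032 kJ
ΔH = Σ(broken) − Σ(formed) = 3817 − 5032 = −1215 kJ

ΔH ≈ −1215 kJ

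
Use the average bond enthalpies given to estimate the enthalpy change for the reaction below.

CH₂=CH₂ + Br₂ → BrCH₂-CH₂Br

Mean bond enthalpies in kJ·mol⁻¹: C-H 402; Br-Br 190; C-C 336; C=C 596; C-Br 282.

ΔH ≈ −114 kJ

Bonds broken (reactants):
  Br-Br: 1 × 190 = 190
  C-H: 4 × 402 = 1608
  C=C: 1 × 596 = 596
  Σ(broken) = 2394 kJ
Bonds formed (products):
  C-Br: 2 × 282 = 564
  C-C: 1 × 336 = 336
  C-H: 4 × 402 = 1608
  Σ(formed) = 2508 kJ
ΔH = Σ(broken) − Σ(formed) = 2394 − 2508 = −114 kJ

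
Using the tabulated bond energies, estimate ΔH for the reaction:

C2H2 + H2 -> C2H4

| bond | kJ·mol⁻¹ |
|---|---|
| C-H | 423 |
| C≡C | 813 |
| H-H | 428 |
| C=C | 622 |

Bonds broken (reactants):
  C≡C: 1 × 813 = 813
  C-H: 2 × 423 = 846
  H-H: 1 × 428 = 428
  Σ(broken) = 2087 kJ
Bonds formed (products):
  C-H: 4 × 423 = 1692
  C=C: 1 × 622 = 622
  Σ(formed) = 2314 kJ
ΔH = Σ(broken) − Σ(formed) = 2087 − 2314 = −227 kJ

ΔH ≈ −227 kJ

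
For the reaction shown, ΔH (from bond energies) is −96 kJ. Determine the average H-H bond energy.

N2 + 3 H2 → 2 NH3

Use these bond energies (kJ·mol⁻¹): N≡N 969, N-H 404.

D(H-H) ≈ 453 kJ/mol

Let D be the H-H bond energy.
Σ(broken) = 3×D + 1×969 = 969 + 3D
Σ(formed) = 6×404 = 2424
ΔH = Σ(broken) − Σ(formed) = (969 + 3D) − (2424) = −1455 + 3D
Setting this equal to −96 kJ gives 3D = 1359, so D = 453 kJ/mol.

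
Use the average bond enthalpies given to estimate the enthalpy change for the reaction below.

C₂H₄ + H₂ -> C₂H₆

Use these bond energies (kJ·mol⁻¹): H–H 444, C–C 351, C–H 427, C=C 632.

Bonds broken (reactants):
  C–H: 4 × 427 = 1708
  C=C: 1 × 632 = 632
  H–H: 1 × 444 = 444
  Σ(broken) = 2784 kJ
Bonds formed (products):
  C–C: 1 × 351 = 351
  C–H: 6 × 427 = 2562
  Σ(formed) = 2913 kJ
ΔH = Σ(broken) − Σ(formed) = 2784 − 2913 = −129 kJ

ΔH ≈ −129 kJ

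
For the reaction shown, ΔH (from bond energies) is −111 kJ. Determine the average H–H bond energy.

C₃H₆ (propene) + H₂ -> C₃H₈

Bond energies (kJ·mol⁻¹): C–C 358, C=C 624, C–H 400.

D(H–H) ≈ 423 kJ/mol

Let D be the H–H bond energy.
Σ(broken) = 1×358 + 6×400 + 1×624 + 1×D = 3382 + D
Σ(formed) = 2×358 + 8×400 = 3916
ΔH = Σ(broken) − Σ(formed) = (3382 + D) − (3916) = −534 + D
Setting this equal to −111 kJ gives D = 423 kJ/mol.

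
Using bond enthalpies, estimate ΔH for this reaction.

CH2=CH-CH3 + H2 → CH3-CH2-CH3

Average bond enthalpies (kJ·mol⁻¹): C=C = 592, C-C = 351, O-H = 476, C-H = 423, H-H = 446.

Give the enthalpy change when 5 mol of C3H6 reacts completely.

ΔH = −795 kJ

Bonds broken (reactants):
  C-C: 1 × 351 = 351
  C-H: 6 × 423 = 2538
  C=C: 1 × 592 = 592
  H-H: 1 × 446 = 446
  Σ(broken) = 3927 kJ
Bonds formed (products):
  C-C: 2 × 351 = 702
  C-H: 8 × 423 = 3384
  Σ(formed) = 4086 kJ
ΔH = Σ(broken) − Σ(formed) = 3927 − 4086 = −159 kJ
For 5× the reaction as written: 5 × (−159) = −795 kJ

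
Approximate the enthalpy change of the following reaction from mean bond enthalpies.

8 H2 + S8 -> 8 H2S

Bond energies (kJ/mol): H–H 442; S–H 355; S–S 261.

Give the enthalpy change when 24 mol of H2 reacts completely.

ΔH = −168 kJ

Bonds broken (reactants):
  H–H: 8 × 442 = 3536
  S–S: 8 × 261 = 2088
  Σ(broken) = 5624 kJ
Bonds formed (products):
  S–H: 16 × 355 = 5680
  Σ(formed) = 5680 kJ
ΔH = Σ(broken) − Σ(formed) = 5624 − 5680 = −56 kJ
For 3× the reaction as written: 3 × (−56) = −168 kJ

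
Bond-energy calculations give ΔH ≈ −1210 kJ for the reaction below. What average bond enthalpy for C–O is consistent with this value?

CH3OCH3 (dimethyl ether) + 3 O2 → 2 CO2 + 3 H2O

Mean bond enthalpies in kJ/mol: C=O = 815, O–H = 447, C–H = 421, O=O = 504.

D(C–O) ≈ 347 kJ/mol

Let D be the C–O bond energy.
Σ(broken) = 6×421 + 2×D + 3×504 = 4038 + 2D
Σ(formed) = 4×815 + 6×447 = 5942
ΔH = Σ(broken) − Σ(formed) = (4038 + 2D) − (5942) = −1904 + 2D
Setting this equal to −1210 kJ gives 2D = 694, so D = 347 kJ/mol.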